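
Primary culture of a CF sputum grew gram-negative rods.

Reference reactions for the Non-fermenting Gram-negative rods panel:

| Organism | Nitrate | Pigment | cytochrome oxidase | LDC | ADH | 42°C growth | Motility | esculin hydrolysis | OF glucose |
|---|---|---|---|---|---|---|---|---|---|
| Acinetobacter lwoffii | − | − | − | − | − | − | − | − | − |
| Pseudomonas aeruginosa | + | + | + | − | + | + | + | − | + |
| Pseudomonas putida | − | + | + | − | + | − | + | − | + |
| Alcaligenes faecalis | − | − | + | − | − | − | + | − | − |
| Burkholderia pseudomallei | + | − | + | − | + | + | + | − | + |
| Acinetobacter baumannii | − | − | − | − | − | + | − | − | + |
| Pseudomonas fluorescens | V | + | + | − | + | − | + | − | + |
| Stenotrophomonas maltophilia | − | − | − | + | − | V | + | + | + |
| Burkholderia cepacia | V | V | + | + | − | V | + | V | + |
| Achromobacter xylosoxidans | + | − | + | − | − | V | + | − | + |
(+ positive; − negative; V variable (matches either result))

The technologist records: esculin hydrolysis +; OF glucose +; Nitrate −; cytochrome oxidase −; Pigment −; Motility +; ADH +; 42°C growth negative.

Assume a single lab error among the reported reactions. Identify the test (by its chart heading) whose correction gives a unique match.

ADH

As reported, no row in the chart matches all 8 reactions.
Reversing Motility → still no organism matches.
Reversing cytochrome oxidase → still no organism matches.
Reversing esculin hydrolysis → still no organism matches.
Reversing 42°C growth → still no organism matches.
Reversing Nitrate → still no organism matches.
Reversing OF glucose → still no organism matches.
Reversing Pigment → still no organism matches.
Reversing ADH (to −) → unique match: Stenotrophomonas maltophilia.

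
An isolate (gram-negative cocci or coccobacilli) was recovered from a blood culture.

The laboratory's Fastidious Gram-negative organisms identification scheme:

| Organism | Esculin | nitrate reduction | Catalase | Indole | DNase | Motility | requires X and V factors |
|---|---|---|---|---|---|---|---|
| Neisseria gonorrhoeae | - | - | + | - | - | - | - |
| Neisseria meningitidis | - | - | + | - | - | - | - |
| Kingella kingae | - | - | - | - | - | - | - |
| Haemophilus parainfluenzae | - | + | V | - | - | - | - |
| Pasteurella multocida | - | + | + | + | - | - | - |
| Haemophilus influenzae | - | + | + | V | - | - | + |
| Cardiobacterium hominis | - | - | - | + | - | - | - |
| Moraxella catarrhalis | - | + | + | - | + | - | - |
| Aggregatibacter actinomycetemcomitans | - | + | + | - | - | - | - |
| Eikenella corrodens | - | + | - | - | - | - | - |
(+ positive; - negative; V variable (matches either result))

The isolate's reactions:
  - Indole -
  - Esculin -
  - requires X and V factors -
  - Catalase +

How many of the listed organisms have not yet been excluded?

5

Catalase +: excludes Kingella kingae, Cardiobacterium hominis, Eikenella corrodens — 7 left.
Esculin -: all 7 remaining candidates are consistent.
requires X and V factors -: excludes Haemophilus influenzae — 6 left.
Indole -: excludes Pasteurella multocida — 5 left.
Still consistent: Aggregatibacter actinomycetemcomitans, Haemophilus parainfluenzae, Moraxella catarrhalis, Neisseria gonorrhoeae, Neisseria meningitidis.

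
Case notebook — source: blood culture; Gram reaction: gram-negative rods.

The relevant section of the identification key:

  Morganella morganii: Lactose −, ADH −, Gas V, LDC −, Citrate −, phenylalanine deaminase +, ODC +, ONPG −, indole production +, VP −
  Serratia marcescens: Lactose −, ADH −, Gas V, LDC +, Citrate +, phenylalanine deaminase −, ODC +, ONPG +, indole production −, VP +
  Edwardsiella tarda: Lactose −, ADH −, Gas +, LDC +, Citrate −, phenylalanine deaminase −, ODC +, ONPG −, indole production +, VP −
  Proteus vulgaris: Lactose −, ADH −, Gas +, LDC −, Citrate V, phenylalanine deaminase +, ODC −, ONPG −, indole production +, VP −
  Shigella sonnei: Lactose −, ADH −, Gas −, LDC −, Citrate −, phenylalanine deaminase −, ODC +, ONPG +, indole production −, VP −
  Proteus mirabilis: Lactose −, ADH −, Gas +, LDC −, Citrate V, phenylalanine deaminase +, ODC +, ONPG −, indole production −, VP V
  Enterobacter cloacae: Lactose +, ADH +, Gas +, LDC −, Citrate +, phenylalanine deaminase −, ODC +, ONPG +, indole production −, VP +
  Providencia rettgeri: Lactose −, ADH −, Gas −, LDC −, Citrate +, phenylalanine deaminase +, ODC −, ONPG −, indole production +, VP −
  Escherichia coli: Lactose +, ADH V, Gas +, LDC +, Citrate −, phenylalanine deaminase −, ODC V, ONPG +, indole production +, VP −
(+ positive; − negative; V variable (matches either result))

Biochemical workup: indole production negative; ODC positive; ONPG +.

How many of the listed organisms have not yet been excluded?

3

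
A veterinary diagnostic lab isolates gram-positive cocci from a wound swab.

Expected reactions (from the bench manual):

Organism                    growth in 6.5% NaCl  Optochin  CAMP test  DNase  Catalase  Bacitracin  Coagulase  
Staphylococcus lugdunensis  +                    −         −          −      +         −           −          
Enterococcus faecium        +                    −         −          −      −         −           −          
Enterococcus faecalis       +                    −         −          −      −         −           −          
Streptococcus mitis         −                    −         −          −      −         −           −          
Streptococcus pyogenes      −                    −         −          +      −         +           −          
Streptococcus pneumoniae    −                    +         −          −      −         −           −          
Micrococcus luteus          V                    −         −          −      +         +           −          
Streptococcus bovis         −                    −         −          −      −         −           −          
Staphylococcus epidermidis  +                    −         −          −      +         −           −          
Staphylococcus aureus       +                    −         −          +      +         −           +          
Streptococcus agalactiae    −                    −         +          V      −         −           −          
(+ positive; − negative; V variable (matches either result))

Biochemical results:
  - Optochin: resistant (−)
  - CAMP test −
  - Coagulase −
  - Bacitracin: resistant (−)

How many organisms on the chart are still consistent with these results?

Optochin −: excludes Streptococcus pneumoniae — 10 left.
Bacitracin −: excludes Streptococcus pyogenes, Micrococcus luteus — 8 left.
Coagulase −: excludes Staphylococcus aureus — 7 left.
CAMP test −: excludes Streptococcus agalactiae — 6 left.
Still consistent: Enterococcus faecalis, Enterococcus faecium, Staphylococcus epidermidis, Staphylococcus lugdunensis, Streptococcus bovis, Streptococcus mitis.

6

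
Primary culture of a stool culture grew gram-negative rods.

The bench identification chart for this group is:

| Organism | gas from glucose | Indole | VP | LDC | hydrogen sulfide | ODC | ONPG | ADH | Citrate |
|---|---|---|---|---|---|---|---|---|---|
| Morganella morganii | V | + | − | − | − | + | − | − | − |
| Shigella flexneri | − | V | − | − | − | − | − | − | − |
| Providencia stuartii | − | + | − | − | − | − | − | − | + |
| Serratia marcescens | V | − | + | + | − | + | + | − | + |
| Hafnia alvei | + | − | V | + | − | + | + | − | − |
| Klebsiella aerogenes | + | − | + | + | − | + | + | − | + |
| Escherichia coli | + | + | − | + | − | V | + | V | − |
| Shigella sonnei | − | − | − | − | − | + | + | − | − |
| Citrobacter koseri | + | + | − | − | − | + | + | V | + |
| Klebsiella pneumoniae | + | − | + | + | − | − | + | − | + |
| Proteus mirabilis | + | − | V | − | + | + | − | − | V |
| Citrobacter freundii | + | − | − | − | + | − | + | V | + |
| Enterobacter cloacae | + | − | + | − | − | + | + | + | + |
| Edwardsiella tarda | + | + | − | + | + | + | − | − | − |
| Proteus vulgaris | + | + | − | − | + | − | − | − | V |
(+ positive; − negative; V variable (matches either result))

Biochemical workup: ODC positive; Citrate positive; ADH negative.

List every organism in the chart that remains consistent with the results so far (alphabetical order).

Citrate +: excludes 6 organisms — 9 left.
ADH −: excludes Enterobacter cloacae — 8 left.
ODC +: excludes Providencia stuartii, Klebsiella pneumoniae, Citrobacter freundii, Proteus vulgaris — 4 left.

Citrobacter koseri, Klebsiella aerogenes, Proteus mirabilis, Serratia marcescens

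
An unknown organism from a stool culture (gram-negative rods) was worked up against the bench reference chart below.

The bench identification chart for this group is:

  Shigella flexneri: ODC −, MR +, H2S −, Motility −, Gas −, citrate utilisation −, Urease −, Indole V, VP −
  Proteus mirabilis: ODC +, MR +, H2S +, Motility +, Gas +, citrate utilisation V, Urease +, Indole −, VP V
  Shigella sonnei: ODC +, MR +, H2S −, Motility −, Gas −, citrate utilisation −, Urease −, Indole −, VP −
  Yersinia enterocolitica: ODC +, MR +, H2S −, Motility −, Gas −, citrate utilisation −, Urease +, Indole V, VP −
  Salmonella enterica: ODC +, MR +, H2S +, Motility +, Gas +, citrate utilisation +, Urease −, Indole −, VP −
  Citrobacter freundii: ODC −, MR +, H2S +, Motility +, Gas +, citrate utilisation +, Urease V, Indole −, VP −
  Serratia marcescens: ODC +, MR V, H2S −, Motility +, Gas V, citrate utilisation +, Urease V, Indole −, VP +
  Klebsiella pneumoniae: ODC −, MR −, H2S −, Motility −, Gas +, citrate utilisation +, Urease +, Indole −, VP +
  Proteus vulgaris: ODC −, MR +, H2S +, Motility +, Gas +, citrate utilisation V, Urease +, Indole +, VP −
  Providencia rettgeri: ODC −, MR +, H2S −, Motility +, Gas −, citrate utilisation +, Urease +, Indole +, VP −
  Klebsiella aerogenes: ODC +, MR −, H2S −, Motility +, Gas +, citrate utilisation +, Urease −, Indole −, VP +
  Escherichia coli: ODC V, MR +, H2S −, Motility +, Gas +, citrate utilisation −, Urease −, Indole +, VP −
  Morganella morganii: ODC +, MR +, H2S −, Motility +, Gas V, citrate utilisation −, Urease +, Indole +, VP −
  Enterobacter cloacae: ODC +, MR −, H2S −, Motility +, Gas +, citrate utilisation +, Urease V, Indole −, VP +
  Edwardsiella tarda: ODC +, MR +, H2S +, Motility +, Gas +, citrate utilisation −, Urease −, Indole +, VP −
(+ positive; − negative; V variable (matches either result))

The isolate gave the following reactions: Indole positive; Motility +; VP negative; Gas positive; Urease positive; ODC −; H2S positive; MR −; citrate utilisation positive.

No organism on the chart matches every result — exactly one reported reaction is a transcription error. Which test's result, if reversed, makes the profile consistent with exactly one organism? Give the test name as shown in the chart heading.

MR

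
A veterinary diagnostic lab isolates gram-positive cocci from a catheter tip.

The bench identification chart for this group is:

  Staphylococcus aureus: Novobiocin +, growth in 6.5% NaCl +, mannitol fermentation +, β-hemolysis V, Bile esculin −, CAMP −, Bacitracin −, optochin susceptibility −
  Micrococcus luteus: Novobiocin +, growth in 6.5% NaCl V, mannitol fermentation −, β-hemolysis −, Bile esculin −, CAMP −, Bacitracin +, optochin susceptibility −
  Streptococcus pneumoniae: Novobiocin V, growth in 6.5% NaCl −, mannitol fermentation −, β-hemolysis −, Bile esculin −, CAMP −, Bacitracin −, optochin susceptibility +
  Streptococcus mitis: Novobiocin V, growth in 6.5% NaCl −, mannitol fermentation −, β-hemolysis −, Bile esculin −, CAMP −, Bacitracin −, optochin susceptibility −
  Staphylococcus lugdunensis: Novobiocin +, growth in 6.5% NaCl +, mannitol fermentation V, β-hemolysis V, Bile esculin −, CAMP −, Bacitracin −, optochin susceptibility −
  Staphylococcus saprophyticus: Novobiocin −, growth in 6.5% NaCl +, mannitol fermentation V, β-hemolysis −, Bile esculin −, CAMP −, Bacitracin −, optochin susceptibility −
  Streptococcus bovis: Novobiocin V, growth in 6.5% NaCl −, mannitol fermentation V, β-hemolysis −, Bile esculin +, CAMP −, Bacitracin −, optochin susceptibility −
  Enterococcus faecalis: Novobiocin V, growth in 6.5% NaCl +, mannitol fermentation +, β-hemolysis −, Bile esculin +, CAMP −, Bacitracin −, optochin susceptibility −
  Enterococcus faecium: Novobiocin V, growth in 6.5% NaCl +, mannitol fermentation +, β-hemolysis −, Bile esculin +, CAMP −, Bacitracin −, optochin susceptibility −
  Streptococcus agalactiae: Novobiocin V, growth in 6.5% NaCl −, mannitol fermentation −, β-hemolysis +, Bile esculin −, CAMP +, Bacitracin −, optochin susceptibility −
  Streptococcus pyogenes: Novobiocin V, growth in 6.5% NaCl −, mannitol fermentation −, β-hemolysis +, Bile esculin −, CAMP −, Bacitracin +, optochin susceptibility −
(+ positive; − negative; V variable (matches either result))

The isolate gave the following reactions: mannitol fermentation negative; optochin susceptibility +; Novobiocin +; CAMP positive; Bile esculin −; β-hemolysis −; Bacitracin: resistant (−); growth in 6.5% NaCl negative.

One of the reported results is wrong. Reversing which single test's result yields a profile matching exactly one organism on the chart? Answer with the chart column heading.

As reported, no row in the chart matches all 8 reactions.
Reversing Novobiocin → still no organism matches.
Reversing CAMP (to −) → unique match: Streptococcus pneumoniae.
Reversing Bile esculin → still no organism matches.
Reversing Bacitracin → still no organism matches.
Reversing mannitol fermentation → still no organism matches.
Reversing optochin susceptibility → still no organism matches.
Reversing β-hemolysis → still no organism matches.
Reversing growth in 6.5% NaCl → still no organism matches.

CAMP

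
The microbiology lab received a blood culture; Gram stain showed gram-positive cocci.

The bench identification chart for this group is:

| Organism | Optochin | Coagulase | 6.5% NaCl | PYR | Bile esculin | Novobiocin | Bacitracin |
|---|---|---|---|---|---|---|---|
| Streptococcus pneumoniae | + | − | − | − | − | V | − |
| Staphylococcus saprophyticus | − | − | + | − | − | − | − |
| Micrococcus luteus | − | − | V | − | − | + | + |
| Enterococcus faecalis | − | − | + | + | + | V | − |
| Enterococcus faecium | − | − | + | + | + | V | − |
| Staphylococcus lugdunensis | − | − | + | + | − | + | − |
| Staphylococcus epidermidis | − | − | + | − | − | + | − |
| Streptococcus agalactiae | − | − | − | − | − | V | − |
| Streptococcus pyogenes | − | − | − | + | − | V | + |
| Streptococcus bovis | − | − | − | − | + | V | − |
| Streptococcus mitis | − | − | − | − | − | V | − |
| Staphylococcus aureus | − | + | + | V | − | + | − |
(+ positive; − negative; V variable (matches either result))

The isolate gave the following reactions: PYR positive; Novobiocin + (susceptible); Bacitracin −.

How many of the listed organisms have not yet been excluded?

4

Novobiocin +: excludes Staphylococcus saprophyticus — 11 left.
Bacitracin −: excludes Micrococcus luteus, Streptococcus pyogenes — 9 left.
PYR +: excludes 5 organisms — 4 left.
Still consistent: Enterococcus faecalis, Enterococcus faecium, Staphylococcus aureus, Staphylococcus lugdunensis.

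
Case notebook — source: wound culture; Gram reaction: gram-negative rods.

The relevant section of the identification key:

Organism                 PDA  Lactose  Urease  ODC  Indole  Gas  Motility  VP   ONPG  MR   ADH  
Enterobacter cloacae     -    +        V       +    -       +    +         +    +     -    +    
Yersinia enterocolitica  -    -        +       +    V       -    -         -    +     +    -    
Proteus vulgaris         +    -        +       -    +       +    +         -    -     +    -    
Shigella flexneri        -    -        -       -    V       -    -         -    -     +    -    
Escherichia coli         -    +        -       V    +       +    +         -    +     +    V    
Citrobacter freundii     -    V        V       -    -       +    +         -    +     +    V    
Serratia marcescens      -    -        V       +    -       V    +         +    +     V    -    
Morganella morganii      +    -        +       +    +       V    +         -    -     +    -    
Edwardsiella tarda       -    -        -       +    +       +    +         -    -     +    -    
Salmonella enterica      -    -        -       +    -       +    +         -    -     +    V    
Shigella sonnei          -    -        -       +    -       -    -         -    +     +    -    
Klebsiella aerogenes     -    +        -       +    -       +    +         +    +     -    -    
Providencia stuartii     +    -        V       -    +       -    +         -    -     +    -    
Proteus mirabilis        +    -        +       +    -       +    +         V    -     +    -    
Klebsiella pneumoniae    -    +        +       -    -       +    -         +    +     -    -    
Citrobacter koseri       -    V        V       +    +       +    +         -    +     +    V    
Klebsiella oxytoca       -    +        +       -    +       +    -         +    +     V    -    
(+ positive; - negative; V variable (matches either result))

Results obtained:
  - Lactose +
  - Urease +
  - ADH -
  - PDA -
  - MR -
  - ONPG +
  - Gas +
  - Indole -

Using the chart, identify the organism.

Klebsiella pneumoniae

Urease +: excludes 6 organisms — 11 left.
Indole -: excludes 5 organisms — 6 left.
Lactose +: excludes Yersinia enterocolitica, Serratia marcescens, Proteus mirabilis — 3 left.
ONPG +: all 3 remaining candidates are consistent.
ADH -: excludes Enterobacter cloacae — 2 left.
Gas +: all 2 remaining candidates are consistent.
PDA -: all 2 remaining candidates are consistent.
MR -: excludes Citrobacter freundii — 1 left.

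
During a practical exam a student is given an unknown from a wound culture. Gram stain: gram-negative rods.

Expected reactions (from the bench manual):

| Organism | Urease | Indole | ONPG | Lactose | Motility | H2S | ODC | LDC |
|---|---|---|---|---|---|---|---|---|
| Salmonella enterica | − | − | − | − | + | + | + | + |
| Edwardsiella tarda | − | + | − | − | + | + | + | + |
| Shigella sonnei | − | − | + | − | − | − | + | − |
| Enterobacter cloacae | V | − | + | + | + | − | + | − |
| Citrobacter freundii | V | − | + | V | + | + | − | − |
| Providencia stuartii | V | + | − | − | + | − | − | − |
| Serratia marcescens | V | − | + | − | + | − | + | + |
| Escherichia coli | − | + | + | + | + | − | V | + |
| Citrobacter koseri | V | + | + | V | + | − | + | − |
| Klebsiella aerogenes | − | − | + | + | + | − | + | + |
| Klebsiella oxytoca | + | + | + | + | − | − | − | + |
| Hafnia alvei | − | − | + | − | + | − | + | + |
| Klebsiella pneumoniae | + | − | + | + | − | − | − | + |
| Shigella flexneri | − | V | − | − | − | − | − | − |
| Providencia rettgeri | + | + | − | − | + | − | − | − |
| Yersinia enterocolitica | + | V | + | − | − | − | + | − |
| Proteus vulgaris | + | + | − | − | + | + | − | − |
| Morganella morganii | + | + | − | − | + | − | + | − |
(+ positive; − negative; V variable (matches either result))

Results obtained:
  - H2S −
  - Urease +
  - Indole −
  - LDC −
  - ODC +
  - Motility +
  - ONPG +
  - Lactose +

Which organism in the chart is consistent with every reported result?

Enterobacter cloacae

Indole −: excludes 8 organisms — 10 left.
Urease +: excludes 5 organisms — 5 left.
ODC +: excludes Citrobacter freundii, Klebsiella pneumoniae — 3 left.
ONPG +: all 3 remaining candidates are consistent.
Lactose +: excludes Serratia marcescens, Yersinia enterocolitica — 1 left.
H2S −: the one remaining candidate is consistent.
Motility +: the one remaining candidate is consistent.
LDC −: the one remaining candidate is consistent.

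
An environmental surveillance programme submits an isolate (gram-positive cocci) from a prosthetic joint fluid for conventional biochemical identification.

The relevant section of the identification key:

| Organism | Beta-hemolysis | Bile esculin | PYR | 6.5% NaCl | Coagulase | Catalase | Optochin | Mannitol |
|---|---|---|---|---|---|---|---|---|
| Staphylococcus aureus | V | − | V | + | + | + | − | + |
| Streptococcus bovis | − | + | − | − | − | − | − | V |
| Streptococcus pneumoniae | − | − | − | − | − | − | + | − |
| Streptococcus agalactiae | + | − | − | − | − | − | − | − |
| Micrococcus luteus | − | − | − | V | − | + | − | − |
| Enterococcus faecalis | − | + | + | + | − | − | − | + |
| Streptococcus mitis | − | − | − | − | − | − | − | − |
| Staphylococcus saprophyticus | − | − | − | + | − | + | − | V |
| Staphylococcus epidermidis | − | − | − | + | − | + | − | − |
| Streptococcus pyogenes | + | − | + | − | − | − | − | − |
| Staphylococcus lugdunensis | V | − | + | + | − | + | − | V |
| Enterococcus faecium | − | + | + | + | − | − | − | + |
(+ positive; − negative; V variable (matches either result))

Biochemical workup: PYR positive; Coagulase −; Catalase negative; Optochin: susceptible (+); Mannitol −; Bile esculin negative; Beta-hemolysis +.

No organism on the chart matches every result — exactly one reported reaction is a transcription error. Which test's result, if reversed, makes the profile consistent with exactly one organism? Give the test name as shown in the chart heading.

Optochin

As reported, no row in the chart matches all 7 reactions.
Reversing Beta-hemolysis → still no organism matches.
Reversing Optochin (to −) → unique match: Streptococcus pyogenes.
Reversing Bile esculin → still no organism matches.
Reversing Coagulase → still no organism matches.
Reversing Mannitol → still no organism matches.
Reversing Catalase → still no organism matches.
Reversing PYR → still no organism matches.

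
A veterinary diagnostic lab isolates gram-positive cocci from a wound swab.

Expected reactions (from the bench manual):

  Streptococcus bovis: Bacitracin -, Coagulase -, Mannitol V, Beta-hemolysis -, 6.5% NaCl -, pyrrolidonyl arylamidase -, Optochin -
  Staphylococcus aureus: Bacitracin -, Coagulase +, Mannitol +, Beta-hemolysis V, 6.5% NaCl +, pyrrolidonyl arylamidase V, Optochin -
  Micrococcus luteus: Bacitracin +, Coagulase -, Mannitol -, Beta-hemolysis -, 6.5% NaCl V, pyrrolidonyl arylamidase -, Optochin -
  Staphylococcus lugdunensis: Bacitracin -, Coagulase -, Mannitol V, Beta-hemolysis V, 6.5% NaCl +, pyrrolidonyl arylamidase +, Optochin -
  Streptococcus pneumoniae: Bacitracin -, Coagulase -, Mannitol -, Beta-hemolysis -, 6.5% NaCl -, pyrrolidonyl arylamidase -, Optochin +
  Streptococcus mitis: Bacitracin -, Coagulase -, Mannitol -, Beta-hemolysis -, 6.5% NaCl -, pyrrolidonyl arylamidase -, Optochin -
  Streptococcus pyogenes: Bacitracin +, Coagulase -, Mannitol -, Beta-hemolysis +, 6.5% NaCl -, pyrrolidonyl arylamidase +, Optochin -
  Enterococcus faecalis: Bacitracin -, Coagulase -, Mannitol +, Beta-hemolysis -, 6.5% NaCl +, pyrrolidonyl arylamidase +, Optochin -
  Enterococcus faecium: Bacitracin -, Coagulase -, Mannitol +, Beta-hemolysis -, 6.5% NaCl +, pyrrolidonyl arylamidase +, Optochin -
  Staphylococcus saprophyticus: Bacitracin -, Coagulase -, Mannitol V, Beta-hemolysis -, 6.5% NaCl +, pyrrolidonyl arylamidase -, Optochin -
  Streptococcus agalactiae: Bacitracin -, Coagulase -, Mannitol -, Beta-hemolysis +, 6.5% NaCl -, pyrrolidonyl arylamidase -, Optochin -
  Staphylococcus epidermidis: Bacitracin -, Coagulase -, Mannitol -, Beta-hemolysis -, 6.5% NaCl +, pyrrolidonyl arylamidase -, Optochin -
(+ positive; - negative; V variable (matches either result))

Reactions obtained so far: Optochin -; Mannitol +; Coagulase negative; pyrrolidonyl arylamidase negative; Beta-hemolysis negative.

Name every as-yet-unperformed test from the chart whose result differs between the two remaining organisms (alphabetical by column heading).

6.5% NaCl

Mannitol +: excludes 6 organisms — 6 left.
Coagulase -: excludes Staphylococcus aureus — 5 left.
Beta-hemolysis -: all 5 remaining candidates are consistent.
Optochin -: all 5 remaining candidates are consistent.
pyrrolidonyl arylamidase -: excludes Staphylococcus lugdunensis, Enterococcus faecalis, Enterococcus faecium — 2 left.
Two candidates remain: Staphylococcus saprophyticus and Streptococcus bovis.
  Bacitracin: - vs - — same for both, does not separate.
  6.5% NaCl: Staphylococcus saprophyticus +, Streptococcus bovis - — discriminates.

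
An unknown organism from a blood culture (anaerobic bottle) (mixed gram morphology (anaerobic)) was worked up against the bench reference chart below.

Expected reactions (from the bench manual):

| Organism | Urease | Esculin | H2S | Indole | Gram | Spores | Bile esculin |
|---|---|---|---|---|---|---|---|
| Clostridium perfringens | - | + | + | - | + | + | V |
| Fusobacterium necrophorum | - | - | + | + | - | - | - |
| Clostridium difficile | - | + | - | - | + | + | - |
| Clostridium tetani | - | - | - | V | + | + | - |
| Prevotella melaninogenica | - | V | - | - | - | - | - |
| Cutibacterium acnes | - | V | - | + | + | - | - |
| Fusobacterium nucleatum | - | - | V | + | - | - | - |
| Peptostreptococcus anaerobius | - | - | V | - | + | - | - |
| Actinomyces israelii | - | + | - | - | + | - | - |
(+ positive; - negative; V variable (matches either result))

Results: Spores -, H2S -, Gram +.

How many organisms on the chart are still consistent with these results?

H2S -: excludes Clostridium perfringens, Fusobacterium necrophorum — 7 left.
Spores -: excludes Clostridium difficile, Clostridium tetani — 5 left.
Gram +: excludes Prevotella melaninogenica, Fusobacterium nucleatum — 3 left.
Still consistent: Actinomyces israelii, Cutibacterium acnes, Peptostreptococcus anaerobius.

3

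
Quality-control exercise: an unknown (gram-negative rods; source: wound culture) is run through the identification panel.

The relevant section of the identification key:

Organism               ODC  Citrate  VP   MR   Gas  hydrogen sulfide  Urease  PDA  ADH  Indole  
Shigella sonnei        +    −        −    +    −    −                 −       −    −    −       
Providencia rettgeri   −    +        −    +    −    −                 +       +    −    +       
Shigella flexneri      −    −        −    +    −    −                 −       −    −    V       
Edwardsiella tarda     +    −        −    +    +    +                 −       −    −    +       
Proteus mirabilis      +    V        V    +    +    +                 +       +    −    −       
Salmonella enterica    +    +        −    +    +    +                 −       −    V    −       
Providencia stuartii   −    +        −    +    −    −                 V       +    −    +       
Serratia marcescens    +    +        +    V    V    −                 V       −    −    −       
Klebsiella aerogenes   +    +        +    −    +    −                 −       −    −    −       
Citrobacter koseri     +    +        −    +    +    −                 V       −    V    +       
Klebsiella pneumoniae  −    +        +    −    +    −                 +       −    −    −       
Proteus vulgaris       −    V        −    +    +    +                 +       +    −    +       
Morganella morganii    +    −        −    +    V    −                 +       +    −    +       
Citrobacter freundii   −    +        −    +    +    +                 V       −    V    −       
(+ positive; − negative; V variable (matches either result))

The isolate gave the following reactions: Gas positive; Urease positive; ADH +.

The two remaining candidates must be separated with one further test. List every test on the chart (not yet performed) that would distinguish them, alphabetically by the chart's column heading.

Gas +: excludes Shigella sonnei, Providencia rettgeri, Shigella flexneri, Providencia stuartii — 10 left.
Urease +: excludes Edwardsiella tarda, Salmonella enterica, Klebsiella aerogenes — 7 left.
ADH +: excludes 5 organisms — 2 left.
Two candidates remain: Citrobacter freundii and Citrobacter koseri.
  ODC: Citrobacter freundii −, Citrobacter koseri + — discriminates.
  Citrate: + vs + — same for both, does not separate.
  VP: − vs − — same for both, does not separate.
  MR: + vs + — same for both, does not separate.
  hydrogen sulfide: Citrobacter freundii +, Citrobacter koseri − — discriminates.
  PDA: − vs − — same for both, does not separate.
  Indole: Citrobacter freundii −, Citrobacter koseri + — discriminates.

hydrogen sulfide, Indole, ODC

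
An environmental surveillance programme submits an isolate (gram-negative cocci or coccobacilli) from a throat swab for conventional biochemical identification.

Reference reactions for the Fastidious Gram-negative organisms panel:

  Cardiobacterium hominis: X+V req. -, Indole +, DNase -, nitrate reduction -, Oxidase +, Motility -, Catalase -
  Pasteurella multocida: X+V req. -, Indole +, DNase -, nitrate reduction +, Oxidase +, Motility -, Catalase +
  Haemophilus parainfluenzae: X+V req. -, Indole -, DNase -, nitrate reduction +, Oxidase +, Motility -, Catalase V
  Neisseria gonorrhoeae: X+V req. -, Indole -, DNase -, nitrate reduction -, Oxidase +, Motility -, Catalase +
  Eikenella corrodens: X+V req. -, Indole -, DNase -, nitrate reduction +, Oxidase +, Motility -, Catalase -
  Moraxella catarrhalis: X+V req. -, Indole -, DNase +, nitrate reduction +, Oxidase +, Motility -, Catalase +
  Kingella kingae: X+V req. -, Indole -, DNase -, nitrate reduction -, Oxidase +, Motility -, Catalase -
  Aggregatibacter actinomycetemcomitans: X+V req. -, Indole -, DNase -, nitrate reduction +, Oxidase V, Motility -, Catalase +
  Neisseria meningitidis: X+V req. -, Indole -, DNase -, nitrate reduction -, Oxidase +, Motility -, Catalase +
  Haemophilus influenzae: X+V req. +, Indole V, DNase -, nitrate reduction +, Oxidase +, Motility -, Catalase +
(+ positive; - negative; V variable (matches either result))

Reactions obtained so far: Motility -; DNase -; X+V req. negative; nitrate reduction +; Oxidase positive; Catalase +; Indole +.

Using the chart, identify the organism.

Pasteurella multocida

nitrate reduction +: excludes Cardiobacterium hominis, Neisseria gonorrhoeae, Kingella kingae, Neisseria meningitidis — 6 left.
Oxidase +: all 6 remaining candidates are consistent.
X+V req. -: excludes Haemophilus influenzae — 5 left.
Motility -: all 5 remaining candidates are consistent.
DNase -: excludes Moraxella catarrhalis — 4 left.
Catalase +: excludes Eikenella corrodens — 3 left.
Indole +: excludes Haemophilus parainfluenzae, Aggregatibacter actinomycetemcomitans — 1 left.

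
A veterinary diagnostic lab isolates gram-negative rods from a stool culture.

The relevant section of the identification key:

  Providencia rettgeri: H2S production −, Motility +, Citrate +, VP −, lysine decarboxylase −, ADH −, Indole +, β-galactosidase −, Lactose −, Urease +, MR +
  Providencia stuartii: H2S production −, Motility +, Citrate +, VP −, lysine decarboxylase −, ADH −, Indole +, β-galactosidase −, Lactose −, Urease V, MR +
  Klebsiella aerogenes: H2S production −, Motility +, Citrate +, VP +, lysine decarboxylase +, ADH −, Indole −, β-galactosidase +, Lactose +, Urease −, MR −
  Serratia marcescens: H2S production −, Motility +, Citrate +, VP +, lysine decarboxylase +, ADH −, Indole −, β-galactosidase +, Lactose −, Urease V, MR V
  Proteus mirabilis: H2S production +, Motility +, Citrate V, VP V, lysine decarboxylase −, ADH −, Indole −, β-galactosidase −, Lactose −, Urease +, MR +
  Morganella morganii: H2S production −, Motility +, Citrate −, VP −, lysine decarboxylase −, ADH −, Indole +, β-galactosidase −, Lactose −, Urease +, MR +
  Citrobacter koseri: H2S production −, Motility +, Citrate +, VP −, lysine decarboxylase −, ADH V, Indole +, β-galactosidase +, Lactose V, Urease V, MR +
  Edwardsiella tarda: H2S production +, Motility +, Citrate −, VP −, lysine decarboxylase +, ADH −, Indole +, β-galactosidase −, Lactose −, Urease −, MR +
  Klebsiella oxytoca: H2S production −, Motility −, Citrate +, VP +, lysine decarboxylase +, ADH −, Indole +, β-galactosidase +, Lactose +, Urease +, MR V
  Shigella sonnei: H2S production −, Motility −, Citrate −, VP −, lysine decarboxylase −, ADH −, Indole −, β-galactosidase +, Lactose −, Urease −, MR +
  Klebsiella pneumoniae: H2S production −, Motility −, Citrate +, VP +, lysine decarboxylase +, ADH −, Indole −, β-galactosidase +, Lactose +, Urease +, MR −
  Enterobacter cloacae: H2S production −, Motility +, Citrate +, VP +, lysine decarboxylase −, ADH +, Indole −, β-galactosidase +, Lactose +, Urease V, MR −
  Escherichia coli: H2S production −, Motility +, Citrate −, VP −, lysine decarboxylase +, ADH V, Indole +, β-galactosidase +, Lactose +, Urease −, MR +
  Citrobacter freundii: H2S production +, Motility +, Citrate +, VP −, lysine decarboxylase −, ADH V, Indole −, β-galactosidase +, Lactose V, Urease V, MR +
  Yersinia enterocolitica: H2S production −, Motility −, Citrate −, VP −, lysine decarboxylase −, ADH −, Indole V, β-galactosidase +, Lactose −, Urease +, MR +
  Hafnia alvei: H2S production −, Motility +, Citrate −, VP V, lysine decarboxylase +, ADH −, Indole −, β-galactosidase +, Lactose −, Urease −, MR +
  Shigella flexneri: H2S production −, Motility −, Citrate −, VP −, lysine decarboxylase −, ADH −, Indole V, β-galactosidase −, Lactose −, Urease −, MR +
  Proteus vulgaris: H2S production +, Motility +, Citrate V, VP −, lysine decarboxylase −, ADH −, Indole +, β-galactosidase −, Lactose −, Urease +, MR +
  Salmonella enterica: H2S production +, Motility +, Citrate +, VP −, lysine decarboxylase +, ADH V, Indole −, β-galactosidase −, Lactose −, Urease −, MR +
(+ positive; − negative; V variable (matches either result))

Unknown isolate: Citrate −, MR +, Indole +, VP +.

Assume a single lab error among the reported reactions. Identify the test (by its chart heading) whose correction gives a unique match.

Citrate

As reported, no row in the chart matches all 4 reactions.
Reversing Citrate (to +) → unique match: Klebsiella oxytoca.
Reversing MR → still no organism matches.
Reversing Indole → 2 organisms match (not unique).
Reversing VP → 6 organisms match (not unique).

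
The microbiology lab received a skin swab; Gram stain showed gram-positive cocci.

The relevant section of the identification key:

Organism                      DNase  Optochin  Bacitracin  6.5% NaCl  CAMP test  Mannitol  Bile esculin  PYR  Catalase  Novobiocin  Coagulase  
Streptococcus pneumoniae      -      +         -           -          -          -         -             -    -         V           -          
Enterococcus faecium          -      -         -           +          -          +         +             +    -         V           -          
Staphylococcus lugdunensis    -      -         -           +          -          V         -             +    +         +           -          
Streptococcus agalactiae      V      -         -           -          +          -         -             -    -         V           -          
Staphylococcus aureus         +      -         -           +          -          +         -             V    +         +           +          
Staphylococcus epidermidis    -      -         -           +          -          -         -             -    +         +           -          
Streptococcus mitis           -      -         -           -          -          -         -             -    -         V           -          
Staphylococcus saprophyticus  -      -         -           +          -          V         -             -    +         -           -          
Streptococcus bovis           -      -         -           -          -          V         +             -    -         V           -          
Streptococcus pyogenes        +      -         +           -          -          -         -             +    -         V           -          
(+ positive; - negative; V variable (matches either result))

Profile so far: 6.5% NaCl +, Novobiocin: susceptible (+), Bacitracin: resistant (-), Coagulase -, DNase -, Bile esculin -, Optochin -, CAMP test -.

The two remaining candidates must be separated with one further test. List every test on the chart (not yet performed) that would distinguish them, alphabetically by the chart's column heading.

PYR

Coagulase -: excludes Staphylococcus aureus — 9 left.
Optochin -: excludes Streptococcus pneumoniae — 8 left.
CAMP test -: excludes Streptococcus agalactiae — 7 left.
Bacitracin -: excludes Streptococcus pyogenes — 6 left.
Bile esculin -: excludes Enterococcus faecium, Streptococcus bovis — 4 left.
6.5% NaCl +: excludes Streptococcus mitis — 3 left.
DNase -: all 3 remaining candidates are consistent.
Novobiocin +: excludes Staphylococcus saprophyticus — 2 left.
Two candidates remain: Staphylococcus epidermidis and Staphylococcus lugdunensis.
  Mannitol: - vs V — variable for at least one, does not separate.
  PYR: Staphylococcus epidermidis -, Staphylococcus lugdunensis + — discriminates.
  Catalase: + vs + — same for both, does not separate.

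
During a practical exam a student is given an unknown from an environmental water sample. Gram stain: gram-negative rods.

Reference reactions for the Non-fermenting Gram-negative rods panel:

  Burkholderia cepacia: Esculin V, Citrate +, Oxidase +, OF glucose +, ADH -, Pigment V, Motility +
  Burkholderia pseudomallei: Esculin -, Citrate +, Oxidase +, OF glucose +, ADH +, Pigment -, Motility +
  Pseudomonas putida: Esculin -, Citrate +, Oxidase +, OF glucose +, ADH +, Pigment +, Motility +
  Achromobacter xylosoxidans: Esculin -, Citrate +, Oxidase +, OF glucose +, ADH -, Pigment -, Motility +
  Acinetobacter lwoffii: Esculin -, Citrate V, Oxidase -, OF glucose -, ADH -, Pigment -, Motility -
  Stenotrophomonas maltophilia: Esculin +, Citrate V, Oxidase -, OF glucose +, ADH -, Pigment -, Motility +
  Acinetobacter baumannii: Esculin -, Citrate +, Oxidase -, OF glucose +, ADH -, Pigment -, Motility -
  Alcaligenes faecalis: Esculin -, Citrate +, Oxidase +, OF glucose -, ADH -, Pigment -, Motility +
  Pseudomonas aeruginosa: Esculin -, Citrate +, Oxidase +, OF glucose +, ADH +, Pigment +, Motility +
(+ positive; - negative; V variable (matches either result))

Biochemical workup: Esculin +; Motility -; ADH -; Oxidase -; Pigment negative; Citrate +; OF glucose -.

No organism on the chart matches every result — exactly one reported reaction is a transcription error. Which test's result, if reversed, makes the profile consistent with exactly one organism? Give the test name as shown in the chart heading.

As reported, no row in the chart matches all 7 reactions.
Reversing Pigment → still no organism matches.
Reversing Esculin (to -) → unique match: Acinetobacter lwoffii.
Reversing OF glucose → still no organism matches.
Reversing Oxidase → still no organism matches.
Reversing Motility → still no organism matches.
Reversing Citrate → still no organism matches.
Reversing ADH → still no organism matches.

Esculin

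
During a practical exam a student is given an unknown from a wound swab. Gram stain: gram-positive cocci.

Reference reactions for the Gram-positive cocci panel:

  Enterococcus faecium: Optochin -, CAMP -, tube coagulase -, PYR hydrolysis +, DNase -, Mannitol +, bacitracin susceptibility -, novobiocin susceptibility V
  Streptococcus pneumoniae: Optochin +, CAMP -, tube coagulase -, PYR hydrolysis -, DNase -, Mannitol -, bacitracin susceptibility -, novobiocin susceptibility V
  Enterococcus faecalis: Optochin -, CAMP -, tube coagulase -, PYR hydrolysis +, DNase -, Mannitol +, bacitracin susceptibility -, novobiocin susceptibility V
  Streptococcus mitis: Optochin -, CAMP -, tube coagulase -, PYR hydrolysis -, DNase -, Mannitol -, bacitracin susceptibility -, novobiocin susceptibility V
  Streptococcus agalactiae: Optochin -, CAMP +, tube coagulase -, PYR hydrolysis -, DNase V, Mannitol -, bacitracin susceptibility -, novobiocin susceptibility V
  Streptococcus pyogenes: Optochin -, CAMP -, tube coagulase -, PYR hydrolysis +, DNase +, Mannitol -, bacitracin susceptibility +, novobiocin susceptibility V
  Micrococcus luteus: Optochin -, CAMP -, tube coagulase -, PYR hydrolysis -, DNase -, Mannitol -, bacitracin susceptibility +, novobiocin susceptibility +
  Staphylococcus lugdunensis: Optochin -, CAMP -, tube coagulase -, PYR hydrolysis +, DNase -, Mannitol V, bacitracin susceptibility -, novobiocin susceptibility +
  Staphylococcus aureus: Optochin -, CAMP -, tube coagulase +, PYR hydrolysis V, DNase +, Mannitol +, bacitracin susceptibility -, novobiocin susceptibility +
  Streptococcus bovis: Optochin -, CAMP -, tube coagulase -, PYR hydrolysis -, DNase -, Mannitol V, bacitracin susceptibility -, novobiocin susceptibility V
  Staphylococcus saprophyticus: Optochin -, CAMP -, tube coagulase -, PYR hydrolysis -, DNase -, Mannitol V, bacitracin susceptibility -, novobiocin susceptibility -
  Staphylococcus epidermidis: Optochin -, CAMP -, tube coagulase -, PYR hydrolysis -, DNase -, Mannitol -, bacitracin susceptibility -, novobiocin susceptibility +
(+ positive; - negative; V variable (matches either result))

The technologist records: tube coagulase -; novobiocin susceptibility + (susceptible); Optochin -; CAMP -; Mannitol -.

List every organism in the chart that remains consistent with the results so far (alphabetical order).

Micrococcus luteus, Staphylococcus epidermidis, Staphylococcus lugdunensis, Streptococcus bovis, Streptococcus mitis, Streptococcus pyogenes

novobiocin susceptibility +: excludes Staphylococcus saprophyticus — 11 left.
Mannitol -: excludes Enterococcus faecium, Enterococcus faecalis, Staphylococcus aureus — 8 left.
CAMP -: excludes Streptococcus agalactiae — 7 left.
tube coagulase -: all 7 remaining candidates are consistent.
Optochin -: excludes Streptococcus pneumoniae — 6 left.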